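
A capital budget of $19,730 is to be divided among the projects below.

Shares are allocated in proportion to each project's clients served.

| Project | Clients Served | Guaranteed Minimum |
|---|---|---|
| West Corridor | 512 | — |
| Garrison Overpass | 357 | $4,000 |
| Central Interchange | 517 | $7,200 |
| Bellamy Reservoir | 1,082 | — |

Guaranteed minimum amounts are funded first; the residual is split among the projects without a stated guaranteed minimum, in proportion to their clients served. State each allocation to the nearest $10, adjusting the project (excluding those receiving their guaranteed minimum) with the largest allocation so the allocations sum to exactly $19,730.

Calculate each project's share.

West Corridor: $2,740; Garrison Overpass: $4,000; Central Interchange: $7,200; Bellamy Reservoir: $5,790

Fund the minimums — Garrison Overpass $4,000; Central Interchange $7,200. Balance $8,530.
Balance split over remaining clients served 1,594: West Corridor 2,739.87 → $2,740; Bellamy Reservoir 5,790.13 → $5,790.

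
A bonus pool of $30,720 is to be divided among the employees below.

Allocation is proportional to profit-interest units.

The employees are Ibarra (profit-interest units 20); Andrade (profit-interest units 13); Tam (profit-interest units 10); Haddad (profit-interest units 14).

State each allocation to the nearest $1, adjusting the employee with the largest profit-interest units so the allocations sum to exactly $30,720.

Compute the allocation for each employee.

Ibarra: $10,780; Andrade: $7,006; Tam: $5,389; Haddad: $7,545

Combined profit-interest units = 20 + 13 + 10 + 14 = 57.
Pro-rata amounts: Ibarra 10,778.95; Andrade 7,006.32; Tam 5,389.47; Haddad 7,545.26.
After rounding ($1): Ibarra $10,779; Andrade $7,006; Tam $5,389; Haddad $7,545. Sum = $30,719.
Difference $30,720 − $30,719 = +$1 applied to largest profit-interest units (Ibarra): Ibarra becomes $10,780.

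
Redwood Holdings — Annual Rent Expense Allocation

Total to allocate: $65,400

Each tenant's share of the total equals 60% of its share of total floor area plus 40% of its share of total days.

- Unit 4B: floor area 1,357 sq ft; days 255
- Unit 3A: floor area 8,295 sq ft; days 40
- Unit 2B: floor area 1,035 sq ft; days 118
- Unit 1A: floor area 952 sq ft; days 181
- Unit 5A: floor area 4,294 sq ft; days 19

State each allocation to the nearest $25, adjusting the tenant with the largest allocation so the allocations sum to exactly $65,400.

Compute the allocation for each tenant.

Floor area total 15,933; days total 613.
Composite weights (60% floor area + 40% days): Unit 4B 0.2175; Unit 3A 0.3385; Unit 2B 0.1160; Unit 1A 0.1540; Unit 5A 0.1741.
Unrounded shares: Unit 4B 14,224.26; Unit 3A 22,136.05; Unit 2B 7,584.70; Unit 1A 10,068.84; Unit 5A 11,386.15.
At nearest $25: Unit 4B $14,225; Unit 3A $22,125; Unit 2B $7,575; Unit 1A $10,075; Unit 5A $11,375. Sum = $65,375.
Difference $65,400 − $65,375 = +$25 applied to largest allocation (Unit 3A): Unit 3A becomes $22,150.

Unit 4B: $14,225 | Unit 3A: $22,150 | Unit 2B: $7,575 | Unit 1A: $10,075 | Unit 5A: $11,375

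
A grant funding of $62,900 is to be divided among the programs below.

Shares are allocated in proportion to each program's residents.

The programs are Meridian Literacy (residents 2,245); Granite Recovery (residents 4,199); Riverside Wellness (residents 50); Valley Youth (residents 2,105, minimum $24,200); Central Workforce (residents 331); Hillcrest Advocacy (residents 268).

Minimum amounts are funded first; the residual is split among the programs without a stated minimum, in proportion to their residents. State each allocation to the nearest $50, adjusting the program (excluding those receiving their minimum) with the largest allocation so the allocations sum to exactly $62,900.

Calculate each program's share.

Fund the minimums — Valley Youth $24,200. Residual $38,700.
Residual split over remaining residents 7,093: Meridian Literacy 12,248.91 → $12,250; Granite Recovery 22,910.09 → $22,900; Riverside Wellness 272.80 → $250; Central Workforce 1,805.96 → $1,800; Hillcrest Advocacy 1,462.23 → $1,450.
Rounding difference +$50 applied to Granite Recovery → $22,950.

Meridian Literacy: $12,250 | Granite Recovery: $22,950 | Riverside Wellness: $250 | Valley Youth: $24,200 | Central Workforce: $1,800 | Hillcrest Advocacy: $1,450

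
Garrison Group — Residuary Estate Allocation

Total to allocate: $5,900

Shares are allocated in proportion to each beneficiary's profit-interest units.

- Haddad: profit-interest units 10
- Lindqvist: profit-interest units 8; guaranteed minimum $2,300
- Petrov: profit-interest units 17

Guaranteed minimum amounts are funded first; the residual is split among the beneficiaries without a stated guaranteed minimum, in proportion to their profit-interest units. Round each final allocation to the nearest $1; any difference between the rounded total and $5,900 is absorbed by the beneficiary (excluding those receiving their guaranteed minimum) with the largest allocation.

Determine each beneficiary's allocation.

Minimums first: Lindqvist $2,300. Residual $3,600.
Residual split over remaining profit-interest units 27: Haddad 1,333.33 → $1,333; Petrov 2,266.67 → $2,267.

Haddad: $1,333; Lindqvist: $2,300; Petrov: $2,267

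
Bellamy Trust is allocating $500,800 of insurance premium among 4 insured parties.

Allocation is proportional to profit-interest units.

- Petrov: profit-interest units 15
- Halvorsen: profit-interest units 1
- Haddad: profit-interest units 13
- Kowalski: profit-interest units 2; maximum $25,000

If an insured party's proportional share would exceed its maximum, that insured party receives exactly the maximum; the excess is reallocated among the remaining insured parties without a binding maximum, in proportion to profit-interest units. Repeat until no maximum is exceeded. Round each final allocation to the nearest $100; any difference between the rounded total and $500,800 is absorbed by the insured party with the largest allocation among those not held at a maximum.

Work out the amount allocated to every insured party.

Total profit-interest units = 31.
Proportional shares (ignoring caps): Petrov 242,322.58; Halvorsen 16,154.84; Haddad 210,012.90; Kowalski 32,309.68.
Held at cap: Kowalski ($25,000); balance $475,800 reallocated over remaining profit-interest units 29.
Remaining shares: Petrov 246,103.45 → $246,100; Halvorsen 16,406.90 → $16,400; Haddad 213,289.66 → $213,300.

Petrov: $246,100 · Halvorsen: $16,400 · Haddad: $213,300 · Kowalski: $25,000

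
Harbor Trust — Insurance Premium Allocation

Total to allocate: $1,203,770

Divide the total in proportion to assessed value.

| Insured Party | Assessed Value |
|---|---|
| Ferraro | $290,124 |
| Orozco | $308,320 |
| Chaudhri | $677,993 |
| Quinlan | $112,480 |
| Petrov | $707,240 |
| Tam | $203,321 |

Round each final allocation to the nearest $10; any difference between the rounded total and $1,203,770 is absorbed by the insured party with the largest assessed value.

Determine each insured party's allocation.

Ferraro: $151,880 | Orozco: $161,400 | Chaudhri: $354,930 | Quinlan: $58,880 | Petrov: $370,240 | Tam: $106,440

Sum of assessed value: 290,124 + 308,320 + 677,993 + 112,480 + 707,240 + 203,321 = 2,299,478.
Raw shares: Ferraro 151,879.06; Orozco 161,404.62; Chaudhri 354,927.35; Quinlan 58,882.95; Petrov 370,238.07; Tam 106,437.95.
Rounded to nearest $10: Ferraro $151,880; Orozco $161,400; Chaudhri $354,930; Quinlan $58,880; Petrov $370,240; Tam $106,440. Sum = $1,203,770.
Sum already equals the total — no adjustment.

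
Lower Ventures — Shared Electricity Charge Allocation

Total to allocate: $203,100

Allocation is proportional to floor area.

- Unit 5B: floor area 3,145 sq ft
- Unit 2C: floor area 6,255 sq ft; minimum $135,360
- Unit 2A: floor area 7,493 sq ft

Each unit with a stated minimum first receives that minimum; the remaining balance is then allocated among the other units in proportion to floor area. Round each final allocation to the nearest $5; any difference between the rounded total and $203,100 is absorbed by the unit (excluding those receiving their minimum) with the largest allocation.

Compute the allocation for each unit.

Unit 5B: $20,025 | Unit 2C: $135,360 | Unit 2A: $47,715

Guaranteed amounts: Unit 2C $135,360. Residual $67,740.
Residual split over remaining floor area 10,638: Unit 5B 20,026.54 → $20,025; Unit 2A 47,713.46 → $47,715.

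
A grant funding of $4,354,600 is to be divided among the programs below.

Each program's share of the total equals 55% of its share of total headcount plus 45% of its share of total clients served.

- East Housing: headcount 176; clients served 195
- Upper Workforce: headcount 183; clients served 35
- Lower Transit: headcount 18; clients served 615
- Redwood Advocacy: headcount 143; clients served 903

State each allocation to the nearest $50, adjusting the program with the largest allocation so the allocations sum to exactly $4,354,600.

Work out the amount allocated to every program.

Headcount total 520; clients served total 1,748.
Blended shares (55% headcount + 45% clients served): East Housing 0.2364; Upper Workforce 0.2026; Lower Transit 0.1774; Redwood Advocacy 0.3837.
Unrounded shares: East Housing 1,029,227.45; Upper Workforce 882,102.57; Lower Transit 772,341.70; Redwood Advocacy 1,670,928.28.
Rounded to nearest $50: East Housing $1,029,250; Upper Workforce $882,100; Lower Transit $772,350; Redwood Advocacy $1,670,950. Sum = $4,354,650.
Difference $4,354,600 − $4,354,650 = −$50 applied to largest allocation (Redwood Advocacy): Redwood Advocacy becomes $1,670,900.

East Housing: $1,029,250 · Upper Workforce: $882,100 · Lower Transit: $772,350 · Redwood Advocacy: $1,670,900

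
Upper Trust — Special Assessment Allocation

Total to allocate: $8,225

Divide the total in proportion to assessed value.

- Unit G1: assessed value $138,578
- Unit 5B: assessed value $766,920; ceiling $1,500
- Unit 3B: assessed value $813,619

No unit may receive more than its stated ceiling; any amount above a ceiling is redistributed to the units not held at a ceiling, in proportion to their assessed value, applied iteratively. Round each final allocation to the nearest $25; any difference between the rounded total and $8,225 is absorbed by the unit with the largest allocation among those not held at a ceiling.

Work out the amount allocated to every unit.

Unit G1: $975 | Unit 5B: $1,500 | Unit 3B: $5,750

Sum of assessed value: 1,719,117.
Unconstrained shares: Unit G1 663.02; Unit 5B 3,669.28; Unit 3B 3,892.71.
Held at cap: Unit 5B ($1,500); balance $6,725 reallocated over remaining assessed value 952,197.
Redistributed shares: Unit G1 978.72 → $975; Unit 3B 5,746.28 → $5,750.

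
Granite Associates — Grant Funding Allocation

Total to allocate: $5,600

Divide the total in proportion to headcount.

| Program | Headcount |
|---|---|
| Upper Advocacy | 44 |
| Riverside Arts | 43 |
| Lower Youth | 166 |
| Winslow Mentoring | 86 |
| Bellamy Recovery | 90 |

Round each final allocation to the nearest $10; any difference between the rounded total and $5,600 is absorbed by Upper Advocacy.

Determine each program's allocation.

Total headcount = 429.
Proportional shares: Upper Advocacy 44/429 × $5,600 = 574.36; Riverside Arts 43/429 × $5,600 = 561.31; Lower Youth 166/429 × $5,600 = 2,166.90; Winslow Mentoring 86/429 × $5,600 = 1,122.61; Bellamy Recovery 90/429 × $5,600 = 1,174.83.
Rounded to nearest $10: Upper Advocacy $570; Riverside Arts $560; Lower Youth $2,170; Winslow Mentoring $1,120; Bellamy Recovery $1,170. Sum = $5,590.
Difference $5,600 − $5,590 = +$10 applied to Upper Advocacy: Upper Advocacy becomes $580.

Upper Advocacy: $580 | Riverside Arts: $560 | Lower Youth: $2,170 | Winslow Mentoring: $1,120 | Bellamy Recovery: $1,170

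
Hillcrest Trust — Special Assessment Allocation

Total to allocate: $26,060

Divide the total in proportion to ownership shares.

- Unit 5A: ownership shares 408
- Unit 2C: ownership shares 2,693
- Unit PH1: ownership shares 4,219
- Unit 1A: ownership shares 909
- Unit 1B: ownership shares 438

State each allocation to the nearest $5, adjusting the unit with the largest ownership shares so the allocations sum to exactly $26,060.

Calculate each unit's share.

Sum of ownership shares: 8,667.
Unrounded shares: Unit 5A 408/8,667 × $26,060 = 1,226.78; Unit 2C 2,693/8,667 × $26,060 = 8,097.33; Unit PH1 4,219/8,667 × $26,060 = 12,685.72; Unit 1A 909/8,667 × $26,060 = 2,733.19; Unit 1B 438/8,667 × $26,060 = 1,316.98.
At nearest $5: Unit 5A $1,225; Unit 2C $8,095; Unit PH1 $12,685; Unit 1A $2,735; Unit 1B $1,315. Sum = $26,055.
Difference $26,060 − $26,055 = +$5 applied to largest ownership shares (Unit PH1): Unit PH1 becomes $12,690.

Unit 5A: $1,225; Unit 2C: $8,095; Unit PH1: $12,690; Unit 1A: $2,735; Unit 1B: $1,315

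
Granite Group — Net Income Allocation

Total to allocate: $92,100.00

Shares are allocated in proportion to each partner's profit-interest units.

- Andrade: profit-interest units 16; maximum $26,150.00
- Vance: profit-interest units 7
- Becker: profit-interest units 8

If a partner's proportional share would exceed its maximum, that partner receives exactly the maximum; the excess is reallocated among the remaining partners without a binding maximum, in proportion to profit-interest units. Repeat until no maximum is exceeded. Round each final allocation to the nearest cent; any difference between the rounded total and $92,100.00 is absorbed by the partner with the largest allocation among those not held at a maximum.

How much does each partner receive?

Sum of profit-interest units: 31.
Unconstrained shares: Andrade 47,535.4839; Vance 20,796.7742; Becker 23,767.7419.
Held at cap: Andrade ($26,150.00); remaining pool $65,950.00 reallocated over remaining profit-interest units 15.
Shares after redistribution: Vance 30,776.6667 → $30,776.67; Becker 35,173.3333 → $35,173.33.

Andrade: $26,150.00 | Vance: $30,776.67 | Becker: $35,173.33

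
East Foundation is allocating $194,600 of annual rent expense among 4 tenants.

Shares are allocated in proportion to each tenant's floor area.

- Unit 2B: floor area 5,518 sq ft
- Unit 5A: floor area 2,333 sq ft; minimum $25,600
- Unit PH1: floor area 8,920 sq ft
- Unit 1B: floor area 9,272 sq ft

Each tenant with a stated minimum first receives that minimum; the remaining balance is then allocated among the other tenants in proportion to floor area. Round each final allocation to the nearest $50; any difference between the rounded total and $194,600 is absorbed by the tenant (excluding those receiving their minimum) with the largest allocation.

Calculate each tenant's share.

Unit 2B: $39,350 | Unit 5A: $25,600 | Unit PH1: $63,600 | Unit 1B: $66,050

Guaranteed amounts: Unit 5A $25,600. Remaining pool $169,000.
Remaining pool split over remaining floor area 23,710: Unit 2B 39,331.17 → $39,350; Unit PH1 63,579.92 → $63,600; Unit 1B 66,088.91 → $66,100.
Rounding difference −$50 applied to Unit 1B → $66,050.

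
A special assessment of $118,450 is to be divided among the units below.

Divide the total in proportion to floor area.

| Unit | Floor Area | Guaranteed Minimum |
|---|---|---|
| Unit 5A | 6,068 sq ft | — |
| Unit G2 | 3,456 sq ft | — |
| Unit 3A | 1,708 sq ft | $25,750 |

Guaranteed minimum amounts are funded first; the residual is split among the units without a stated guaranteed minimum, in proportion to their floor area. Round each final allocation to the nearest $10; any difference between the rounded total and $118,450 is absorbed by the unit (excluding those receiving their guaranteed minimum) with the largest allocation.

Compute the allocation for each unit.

Minimums first: Unit 3A $25,750. Remaining pool $92,700.
Remaining pool split over remaining floor area 9,524: Unit 5A 59,061.70 → $59,060; Unit G2 33,638.30 → $33,640.

Unit 5A: $59,060 | Unit G2: $33,640 | Unit 3A: $25,750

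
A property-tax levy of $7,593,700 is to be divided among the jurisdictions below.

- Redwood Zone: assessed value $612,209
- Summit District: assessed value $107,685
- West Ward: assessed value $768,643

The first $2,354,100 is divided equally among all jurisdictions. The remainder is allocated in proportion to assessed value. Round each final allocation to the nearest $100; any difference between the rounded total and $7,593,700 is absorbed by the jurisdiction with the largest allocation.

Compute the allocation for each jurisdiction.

$2,354,100 shared equally gives $784,700 per jurisdiction.
Remainder $5,239,600 by assessed value (total 1,488,537): Redwood Zone 2,154,955.02 → $2,155,000; Summit District 379,047.57 → $379,000; West Ward 2,705,597.42 → $2,705,600.
Totals: Redwood Zone $784,700 + $2,155,000 = $2,939,700; Summit District $784,700 + $379,000 = $1,163,700; West Ward $784,700 + $2,705,600 = $3,490,300.

Redwood Zone: $2,939,700 | Summit District: $1,163,700 | West Ward: $3,490,300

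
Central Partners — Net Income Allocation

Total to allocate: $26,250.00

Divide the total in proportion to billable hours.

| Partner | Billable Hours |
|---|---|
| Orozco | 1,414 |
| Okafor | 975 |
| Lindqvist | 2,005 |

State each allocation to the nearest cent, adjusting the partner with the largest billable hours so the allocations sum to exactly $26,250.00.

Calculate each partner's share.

Combined billable hours = 1,414 + 975 + 2,005 = 4,394.
Unrounded shares: Orozco 8,447.3145; Okafor 5,824.7041; Lindqvist 11,977.9813.
Rounded to nearest cent: Orozco $8,447.31; Okafor $5,824.70; Lindqvist $11,977.98. Sum = $26,249.99.
Difference $26,250.00 − $26,249.99 = +$0.01 applied to largest billable hours (Lindqvist): Lindqvist becomes $11,977.99.

Orozco: $8,447.31 | Okafor: $5,824.70 | Lindqvist: $11,977.99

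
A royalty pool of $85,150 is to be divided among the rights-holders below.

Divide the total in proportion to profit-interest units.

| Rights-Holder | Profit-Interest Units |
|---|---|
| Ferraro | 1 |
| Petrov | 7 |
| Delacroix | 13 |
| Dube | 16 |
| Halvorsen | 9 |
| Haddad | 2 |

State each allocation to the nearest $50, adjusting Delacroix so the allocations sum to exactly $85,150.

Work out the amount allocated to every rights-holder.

Total profit-interest units = 48.
Proportional shares: Ferraro 1/48 × $85,150 = 1,773.96; Petrov 7/48 × $85,150 = 12,417.71; Delacroix 13/48 × $85,150 = 23,061.46; Dube 16/48 × $85,150 = 28,383.33; Halvorsen 9/48 × $85,150 = 15,965.62; Haddad 2/48 × $85,150 = 3,547.92.
After rounding ($50): Ferraro $1,750; Petrov $12,400; Delacroix $23,050; Dube $28,400; Halvorsen $15,950; Haddad $3,550. Sum = $85,100.
Difference $85,150 − $85,100 = +$50 applied to Delacroix: Delacroix becomes $23,100.

Ferraro: $1,750 | Petrov: $12,400 | Delacroix: $23,100 | Dube: $28,400 | Halvorsen: $15,950 | Haddad: $3,550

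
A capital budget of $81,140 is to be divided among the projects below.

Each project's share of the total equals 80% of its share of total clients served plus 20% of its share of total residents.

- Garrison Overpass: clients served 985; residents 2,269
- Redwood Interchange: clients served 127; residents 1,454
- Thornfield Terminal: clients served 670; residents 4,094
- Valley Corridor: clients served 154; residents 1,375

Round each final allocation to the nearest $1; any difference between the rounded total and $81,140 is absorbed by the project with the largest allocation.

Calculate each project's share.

Totals — clients served 1,936, residents 9,192.
Blended shares (80% clients served + 20% residents): Garrison Overpass 0.4564; Redwood Interchange 0.0841; Thornfield Terminal 0.3659; Valley Corridor 0.0936.
Pro-rata amounts: Garrison Overpass 37,031.79; Redwood Interchange 6,825.14; Thornfield Terminal 29,692.13; Valley Corridor 7,590.95.
After rounding ($1): Garrison Overpass $37,032; Redwood Interchange $6,825; Thornfield Terminal $29,692; Valley Corridor $7,591. Sum = $81,140.
Sum already equals the total — no adjustment.

Garrison Overpass: $37,032; Redwood Interchange: $6,825; Thornfield Terminal: $29,692; Valley Corridor: $7,591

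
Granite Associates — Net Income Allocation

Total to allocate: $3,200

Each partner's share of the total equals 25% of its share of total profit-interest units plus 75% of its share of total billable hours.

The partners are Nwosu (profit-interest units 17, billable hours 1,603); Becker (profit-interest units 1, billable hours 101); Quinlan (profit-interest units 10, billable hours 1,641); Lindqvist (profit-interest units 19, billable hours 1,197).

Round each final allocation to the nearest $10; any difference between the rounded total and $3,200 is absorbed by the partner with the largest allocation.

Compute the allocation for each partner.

Profit-interest units total 47; billable hours total 4,542.
Composite weights (25% profit-interest units + 75% billable hours): Nwosu 0.3551; Becker 0.0220; Quinlan 0.3242; Lindqvist 0.2987.
Pro-rata amounts: Nwosu 1,136.39; Becker 70.39; Quinlan 1,037.32; Lindqvist 955.90.
After rounding ($10): Nwosu $1,140; Becker $70; Quinlan $1,040; Lindqvist $960. Sum = $3,210.
Difference $3,200 − $3,210 = −$10 applied to largest allocation (Nwosu): Nwosu becomes $1,130.

Nwosu: $1,130 | Becker: $70 | Quinlan: $1,040 | Lindqvist: $960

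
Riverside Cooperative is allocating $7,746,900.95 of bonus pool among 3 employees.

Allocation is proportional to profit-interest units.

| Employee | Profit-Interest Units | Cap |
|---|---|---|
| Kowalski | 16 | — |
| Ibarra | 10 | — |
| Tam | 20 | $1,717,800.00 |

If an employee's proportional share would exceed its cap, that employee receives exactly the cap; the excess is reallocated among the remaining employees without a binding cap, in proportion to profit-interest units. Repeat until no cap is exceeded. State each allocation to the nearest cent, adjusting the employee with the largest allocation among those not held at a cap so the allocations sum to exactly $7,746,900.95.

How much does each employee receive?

Kowalski: $3,710,215.97 · Ibarra: $2,318,884.98 · Tam: $1,717,800.00

Total profit-interest units = 46.
Unconstrained shares: Kowalski 2,694,574.2435; Ibarra 1,684,108.9022; Tam 3,368,217.8043.
Capped: Tam ($1,717,800.00); residual $6,029,100.95 reallocated over remaining profit-interest units 26.
Remaining shares: Kowalski 3,710,215.9692 → $3,710,215.97; Ibarra 2,318,884.9808 → $2,318,884.98.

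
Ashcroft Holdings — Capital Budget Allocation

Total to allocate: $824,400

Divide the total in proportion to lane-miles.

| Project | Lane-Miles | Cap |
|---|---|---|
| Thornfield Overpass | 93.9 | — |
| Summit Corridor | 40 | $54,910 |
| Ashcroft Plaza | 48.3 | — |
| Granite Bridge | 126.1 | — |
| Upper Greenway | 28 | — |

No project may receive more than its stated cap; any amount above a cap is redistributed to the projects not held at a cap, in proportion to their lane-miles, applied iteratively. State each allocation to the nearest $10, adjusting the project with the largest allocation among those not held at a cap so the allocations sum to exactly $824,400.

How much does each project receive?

Sum of lane-miles: 336.3.
Pro-rata shares before constraints: Thornfield Overpass 230,184.83; Summit Corridor 98,055.31; Ashcroft Plaza 118,401.78; Granite Bridge 309,119.36; Upper Greenway 68,638.72.
Capped: Summit Corridor ($54,910); remaining pool $769,490 reallocated over remaining lane-miles 296.3.
Remaining shares: Thornfield Overpass 243,857.95 → $243,860; Ashcroft Plaza 125,434.92 → $125,430; Granite Bridge 327,481.23 → $327,480; Upper Greenway 72,715.90 → $72,720.

Thornfield Overpass: $243,860; Summit Corridor: $54,910; Ashcroft Plaza: $125,430; Granite Bridge: $327,480; Upper Greenway: $72,720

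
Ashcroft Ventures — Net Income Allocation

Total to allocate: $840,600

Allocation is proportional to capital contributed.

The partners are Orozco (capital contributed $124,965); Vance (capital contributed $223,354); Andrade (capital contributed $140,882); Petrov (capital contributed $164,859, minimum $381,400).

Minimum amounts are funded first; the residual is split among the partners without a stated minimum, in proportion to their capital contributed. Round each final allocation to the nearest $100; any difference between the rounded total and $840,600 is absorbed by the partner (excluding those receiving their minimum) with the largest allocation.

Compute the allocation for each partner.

Guaranteed amounts: Petrov $381,400. Residual $459,200.
Residual split over remaining capital contributed 489,201: Orozco 117,301.33 → $117,300; Vance 209,656.47 → $209,700; Andrade 132,242.20 → $132,200.

Orozco: $117,300 | Vance: $209,700 | Andrade: $132,200 | Petrov: $381,400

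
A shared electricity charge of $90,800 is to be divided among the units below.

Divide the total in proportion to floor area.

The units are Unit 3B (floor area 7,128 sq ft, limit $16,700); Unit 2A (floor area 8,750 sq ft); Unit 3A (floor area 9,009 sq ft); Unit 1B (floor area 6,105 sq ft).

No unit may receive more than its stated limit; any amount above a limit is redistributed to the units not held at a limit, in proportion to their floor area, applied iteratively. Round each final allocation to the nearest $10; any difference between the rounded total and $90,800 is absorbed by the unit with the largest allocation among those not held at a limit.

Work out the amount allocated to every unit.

Total floor area = 30,992.
Unconstrained shares: Unit 3B 20,883.53; Unit 2A 25,635.65; Unit 3A 26,394.46; Unit 1B 17,886.36.
Cap binds for Unit 3B ($16,700); remaining pool $74,100 reallocated over remaining floor area 23,864.
Remaining shares: Unit 2A 27,169.59 → $27,170; Unit 3A 27,973.81 → $27,970; Unit 1B 18,956.61 → $18,960.

Unit 3B: $16,700; Unit 2A: $27,170; Unit 3A: $27,970; Unit 1B: $18,960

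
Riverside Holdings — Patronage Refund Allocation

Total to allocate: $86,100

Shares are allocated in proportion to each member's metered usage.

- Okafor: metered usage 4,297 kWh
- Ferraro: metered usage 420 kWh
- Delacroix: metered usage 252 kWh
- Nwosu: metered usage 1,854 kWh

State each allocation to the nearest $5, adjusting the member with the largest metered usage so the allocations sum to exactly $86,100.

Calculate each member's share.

Total metered usage = 4,297 + 420 + 252 + 1,854 = 6,823.
Pro-rata amounts: Okafor 54,224.20; Ferraro 5,300.01; Delacroix 3,180.01; Nwosu 23,395.78.
Rounded to nearest $5: Okafor $54,225; Ferraro $5,300; Delacroix $3,180; Nwosu $23,395. Sum = $86,100.
No rounding difference to absorb.

Okafor: $54,225 · Ferraro: $5,300 · Delacroix: $3,180 · Nwosu: $23,395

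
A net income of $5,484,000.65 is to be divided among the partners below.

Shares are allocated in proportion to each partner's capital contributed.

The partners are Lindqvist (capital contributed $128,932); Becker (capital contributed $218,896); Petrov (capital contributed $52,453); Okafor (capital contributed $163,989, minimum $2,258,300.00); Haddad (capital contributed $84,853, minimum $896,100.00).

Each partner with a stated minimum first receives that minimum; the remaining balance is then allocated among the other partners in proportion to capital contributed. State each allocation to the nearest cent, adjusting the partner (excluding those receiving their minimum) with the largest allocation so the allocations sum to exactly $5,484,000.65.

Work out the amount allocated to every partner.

Fund the minimums — Okafor $2,258,300.00; Haddad $896,100.00. Residual $2,329,600.65.
Residual split over remaining capital contributed 400,281: Lindqvist 750,373.0405 → $750,373.04; Becker 1,273,955.7058 → $1,273,955.71; Petrov 305,271.9037 → $305,271.90.

Lindqvist: $750,373.04; Becker: $1,273,955.71; Petrov: $305,271.90; Okafor: $2,258,300.00; Haddad: $896,100.00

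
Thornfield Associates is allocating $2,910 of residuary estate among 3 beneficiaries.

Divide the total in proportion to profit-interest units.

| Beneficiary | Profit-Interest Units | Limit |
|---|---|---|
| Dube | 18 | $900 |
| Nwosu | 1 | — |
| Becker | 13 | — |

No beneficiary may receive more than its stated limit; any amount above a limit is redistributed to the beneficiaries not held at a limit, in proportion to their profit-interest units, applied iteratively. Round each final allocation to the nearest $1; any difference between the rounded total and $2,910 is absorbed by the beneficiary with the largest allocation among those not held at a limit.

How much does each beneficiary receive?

Profit-interest units total: 32.
Pro-rata shares before constraints: Dube 1,636.88; Nwosu 90.94; Becker 1,182.19.
Capped: Dube ($900); residual $2,010 reallocated over remaining profit-interest units 14.
Redistributed shares: Nwosu 143.57 → $144; Becker 1,866.43 → $1,866.

Dube: $900; Nwosu: $144; Becker: $1,866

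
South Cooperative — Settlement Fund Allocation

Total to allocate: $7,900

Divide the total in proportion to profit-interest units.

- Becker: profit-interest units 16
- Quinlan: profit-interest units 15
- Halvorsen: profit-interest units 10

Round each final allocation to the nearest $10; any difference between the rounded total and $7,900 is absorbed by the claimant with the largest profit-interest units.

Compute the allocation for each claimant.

Becker: $3,080; Quinlan: $2,890; Halvorsen: $1,930

Sum of profit-interest units: 16 + 15 + 10 = 41.
Raw shares: Becker 3,082.93; Quinlan 2,890.24; Halvorsen 1,926.83.
Rounded to nearest $10: Becker $3,080; Quinlan $2,890; Halvorsen $1,930. Sum = $7,900.
Rounded total matches; no reconciliation needed.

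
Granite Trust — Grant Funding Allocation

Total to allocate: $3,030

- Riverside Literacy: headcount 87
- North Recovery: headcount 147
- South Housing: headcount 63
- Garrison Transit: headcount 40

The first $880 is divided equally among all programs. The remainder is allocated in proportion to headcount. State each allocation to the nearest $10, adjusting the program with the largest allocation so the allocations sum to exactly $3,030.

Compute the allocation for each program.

First tranche $880 split equally: $220 each.
Remainder $2,150 by headcount (total 337): Riverside Literacy 555.04 → $560; North Recovery 937.83 → $940; South Housing 401.93 → $400; Garrison Transit 255.19 → $260.
Rounding difference −$10 on remainder applied to North Recovery.
Totals: Riverside Literacy $220 + $560 = $780; North Recovery $220 + $930 = $1,150; South Housing $220 + $400 = $620; Garrison Transit $220 + $260 = $480.

Riverside Literacy: $780 | North Recovery: $1,150 | South Housing: $620 | Garrison Transit: $480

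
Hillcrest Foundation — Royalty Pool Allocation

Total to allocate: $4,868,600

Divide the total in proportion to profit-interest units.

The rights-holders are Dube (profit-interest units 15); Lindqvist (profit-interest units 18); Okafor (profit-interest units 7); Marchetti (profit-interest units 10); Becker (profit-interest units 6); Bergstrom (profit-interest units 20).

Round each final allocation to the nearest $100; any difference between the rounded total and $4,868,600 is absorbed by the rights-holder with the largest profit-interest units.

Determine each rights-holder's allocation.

Profit-interest units total: 15 + 18 + 7 + 10 + 6 + 20 = 76.
Proportional shares: Dube 960,907.89; Lindqvist 1,153,089.47; Okafor 448,423.68; Marchetti 640,605.26; Becker 384,363.16; Bergstrom 1,281,210.53.
At nearest $100: Dube $960,900; Lindqvist $1,153,100; Okafor $448,400; Marchetti $640,600; Becker $384,400; Bergstrom $1,281,200. Sum = $4,868,600.
Sum already equals the total — no adjustment.

Dube: $960,900 | Lindqvist: $1,153,100 | Okafor: $448,400 | Marchetti: $640,600 | Becker: $384,400 | Bergstrom: $1,281,200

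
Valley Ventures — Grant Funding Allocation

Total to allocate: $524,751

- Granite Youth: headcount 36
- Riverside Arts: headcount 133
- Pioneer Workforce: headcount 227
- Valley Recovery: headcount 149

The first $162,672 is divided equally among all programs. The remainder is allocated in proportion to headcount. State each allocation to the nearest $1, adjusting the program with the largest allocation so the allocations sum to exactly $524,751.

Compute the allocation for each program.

Granite Youth: $64,585 | Riverside Arts: $129,029 | Pioneer Workforce: $191,479 | Valley Recovery: $139,658

Equal tier: $162,672 ÷ 4 = $40,668 apiece.
Remainder $362,079 by headcount (total 545): Granite Youth 23,917.14 → $23,917; Riverside Arts 88,360.56 → $88,361; Pioneer Workforce 150,810.89 → $150,811; Valley Recovery 98,990.41 → $98,990.
Totals: Granite Youth $40,668 + $23,917 = $64,585; Riverside Arts $40,668 + $88,361 = $129,029; Pioneer Workforce $40,668 + $150,811 = $191,479; Valley Recovery $40,668 + $98,990 = $139,658.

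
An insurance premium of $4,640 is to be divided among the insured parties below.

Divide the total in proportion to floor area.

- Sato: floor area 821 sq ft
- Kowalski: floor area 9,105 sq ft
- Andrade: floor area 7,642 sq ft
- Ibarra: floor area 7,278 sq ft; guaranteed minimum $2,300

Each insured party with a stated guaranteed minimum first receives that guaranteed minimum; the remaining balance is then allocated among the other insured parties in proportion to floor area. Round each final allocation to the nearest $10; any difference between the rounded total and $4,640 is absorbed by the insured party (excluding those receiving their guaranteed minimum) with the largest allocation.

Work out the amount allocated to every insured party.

Minimums first: Ibarra $2,300. Residual $2,340.
Residual split over remaining floor area 17,568: Sato 109.35 → $110; Kowalski 1,212.76 → $1,210; Andrade 1,017.89 → $1,020.

Sato: $110 · Kowalski: $1,210 · Andrade: $1,020 · Ibarra: $2,300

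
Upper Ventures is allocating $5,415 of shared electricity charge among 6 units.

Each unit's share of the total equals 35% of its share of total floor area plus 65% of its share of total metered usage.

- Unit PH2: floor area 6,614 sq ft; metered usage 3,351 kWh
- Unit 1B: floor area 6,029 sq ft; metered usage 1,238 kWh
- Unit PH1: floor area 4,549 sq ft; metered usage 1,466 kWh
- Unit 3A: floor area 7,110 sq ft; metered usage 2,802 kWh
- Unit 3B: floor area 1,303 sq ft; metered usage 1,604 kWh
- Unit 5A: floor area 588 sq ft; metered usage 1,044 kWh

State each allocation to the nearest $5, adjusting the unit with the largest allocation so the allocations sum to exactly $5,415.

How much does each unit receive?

Unit PH2: $1,505 · Unit 1B: $815 · Unit PH1: $780 · Unit 3A: $1,370 · Unit 3B: $585 · Unit 5A: $360

Floor area total 26,193; metered usage total 11,505.
Composite weights (35% floor area + 65% metered usage): Unit PH2 0.2777; Unit 1B 0.1505; Unit PH1 0.1436; Unit 3A 0.2533; Unit 3B 0.1080; Unit 5A 0.0668.
Pro-rata amounts: Unit PH2 1,503.75; Unit 1B 814.99; Unit PH1 777.65; Unit 3A 1,371.68; Unit 3B 585.00; Unit 5A 361.94.
At nearest $5: Unit PH2 $1,505; Unit 1B $815; Unit PH1 $780; Unit 3A $1,370; Unit 3B $585; Unit 5A $360. Sum = $5,415.
No rounding difference to absorb.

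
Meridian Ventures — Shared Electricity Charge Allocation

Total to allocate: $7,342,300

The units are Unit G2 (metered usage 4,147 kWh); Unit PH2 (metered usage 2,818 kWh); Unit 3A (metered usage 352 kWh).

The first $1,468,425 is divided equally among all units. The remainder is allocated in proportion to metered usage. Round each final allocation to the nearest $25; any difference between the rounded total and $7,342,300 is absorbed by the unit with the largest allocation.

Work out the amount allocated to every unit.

Equal tier: $1,468,425 ÷ 3 = $489,475 apiece.
Remainder $5,873,875 by metered usage (total 7,317): Unit G2 3,329,091.11 → $3,329,100; Unit PH2 2,262,208.52 → $2,262,200; Unit 3A 282,575.37 → $282,575.
Totals: Unit G2 $489,475 + $3,329,100 = $3,818,575; Unit PH2 $489,475 + $2,262,200 = $2,751,675; Unit 3A $489,475 + $282,575 = $772,050.

Unit G2: $3,818,575; Unit PH2: $2,751,675; Unit 3A: $772,050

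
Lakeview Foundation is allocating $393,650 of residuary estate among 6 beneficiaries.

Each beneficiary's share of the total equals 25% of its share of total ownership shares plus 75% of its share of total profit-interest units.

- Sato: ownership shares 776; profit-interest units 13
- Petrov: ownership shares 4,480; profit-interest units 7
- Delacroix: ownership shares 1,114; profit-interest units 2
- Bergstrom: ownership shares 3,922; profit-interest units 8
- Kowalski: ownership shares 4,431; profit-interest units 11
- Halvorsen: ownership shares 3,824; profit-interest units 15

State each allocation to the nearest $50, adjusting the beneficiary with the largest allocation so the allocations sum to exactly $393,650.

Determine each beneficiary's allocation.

Ownership shares total 18,547; profit-interest units total 56.
Composite weights (25% ownership shares + 75% profit-interest units): Sato 0.1846; Petrov 0.1541; Delacroix 0.0418; Bergstrom 0.1600; Kowalski 0.2070; Halvorsen 0.2524.
Pro-rata amounts: Sato 72,654.82; Petrov 60,676.08; Delacroix 16,455.21; Bergstrom 62,987.37; Kowalski 81,504.47; Halvorsen 99,372.05.
At nearest $50: Sato $72,650; Petrov $60,700; Delacroix $16,450; Bergstrom $63,000; Kowalski $81,500; Halvorsen $99,350. Sum = $393,650.
No rounding difference to absorb.

Sato: $72,650 · Petrov: $60,700 · Delacroix: $16,450 · Bergstrom: $63,000 · Kowalski: $81,500 · Halvorsen: $99,350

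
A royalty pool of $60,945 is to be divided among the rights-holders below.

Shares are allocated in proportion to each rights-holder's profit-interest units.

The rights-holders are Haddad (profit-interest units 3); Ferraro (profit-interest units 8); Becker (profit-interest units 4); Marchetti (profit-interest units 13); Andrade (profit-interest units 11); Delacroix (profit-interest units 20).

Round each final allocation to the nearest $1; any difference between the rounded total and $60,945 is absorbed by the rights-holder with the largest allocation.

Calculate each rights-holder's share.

Combined profit-interest units = 59.
Unrounded shares: Haddad 3/59 × $60,945 = 3,098.90; Ferraro 8/59 × $60,945 = 8,263.73; Becker 4/59 × $60,945 = 4,131.86; Marchetti 13/59 × $60,945 = 13,428.56; Andrade 11/59 × $60,945 = 11,362.63; Delacroix 20/59 × $60,945 = 20,659.32.
Rounded to nearest $1: Haddad $3,099; Ferraro $8,264; Becker $4,132; Marchetti $13,429; Andrade $11,363; Delacroix $20,659. Sum = $60,946.
Difference $60,945 − $60,946 = −$1 applied to largest allocation (Delacroix): Delacroix becomes $20,658.

Haddad: $3,099 | Ferraro: $8,264 | Becker: $4,132 | Marchetti: $13,429 | Andrade: $11,363 | Delacroix: $20,658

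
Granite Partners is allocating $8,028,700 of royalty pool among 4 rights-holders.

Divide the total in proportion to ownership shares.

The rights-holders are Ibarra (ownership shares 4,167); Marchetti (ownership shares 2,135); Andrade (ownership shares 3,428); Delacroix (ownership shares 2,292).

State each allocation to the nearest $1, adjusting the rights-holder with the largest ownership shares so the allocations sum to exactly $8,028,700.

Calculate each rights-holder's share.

Ownership shares total: 4,167 + 2,135 + 3,428 + 2,292 = 12,022.
Proportional shares: Ibarra 2,782,864.16; Marchetti 1,425,825.53; Andrade 2,289,334.85; Delacroix 1,530,675.46.
At nearest $1: Ibarra $2,782,864; Marchetti $1,425,826; Andrade $2,289,335; Delacroix $1,530,675. Sum = $8,028,700.
Sum already equals the total — no adjustment.

Ibarra: $2,782,864 | Marchetti: $1,425,826 | Andrade: $2,289,335 | Delacroix: $1,530,675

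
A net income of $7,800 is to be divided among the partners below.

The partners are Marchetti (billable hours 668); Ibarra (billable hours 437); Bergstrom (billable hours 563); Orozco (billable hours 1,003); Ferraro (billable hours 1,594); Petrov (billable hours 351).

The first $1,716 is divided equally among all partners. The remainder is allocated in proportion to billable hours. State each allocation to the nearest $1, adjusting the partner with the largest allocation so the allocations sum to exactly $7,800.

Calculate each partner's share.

Marchetti: $1,166 | Ibarra: $862 | Bergstrom: $1,028 | Orozco: $1,608 | Ferraro: $2,387 | Petrov: $749

First tranche $1,716 split equally: $286 each.
Remainder $6,084 by billable hours (total 4,616): Marchetti 880.44 → $880; Ibarra 575.98 → $576; Bergstrom 742.05 → $742; Orozco 1,321.98 → $1,322; Ferraro 2,100.93 → $2,101; Petrov 462.63 → $463.
Totals: Marchetti $286 + $880 = $1,166; Ibarra $286 + $576 = $862; Bergstrom $286 + $742 = $1,028; Orozco $286 + $1,322 = $1,608; Ferraro $286 + $2,101 = $2,387; Petrov $286 + $463 = $749.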